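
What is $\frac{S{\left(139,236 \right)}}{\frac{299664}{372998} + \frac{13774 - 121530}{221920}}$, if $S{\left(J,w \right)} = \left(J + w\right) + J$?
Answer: $\frac{5318339763280}{3288582799} \approx 1617.2$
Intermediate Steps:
$S{\left(J,w \right)} = w + 2 J$
$\frac{S{\left(139,236 \right)}}{\frac{299664}{372998} + \frac{13774 - 121530}{221920}} = \frac{236 + 2 \cdot 139}{\frac{299664}{372998} + \frac{13774 - 121530}{221920}} = \frac{236 + 278}{299664 \cdot \frac{1}{372998} + \left(13774 - 121530\right) \frac{1}{221920}} = \frac{514}{\frac{149832}{186499} - \frac{26939}{55480}} = \frac{514}{\frac{3288582799}{10346964520}} = 514 \cdot \frac{10346964520}{3288582799} = \frac{5318339763280}{3288582799}$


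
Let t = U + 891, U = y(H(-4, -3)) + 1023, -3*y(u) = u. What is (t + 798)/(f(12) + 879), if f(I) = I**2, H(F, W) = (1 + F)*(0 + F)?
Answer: 2708/1023 ≈ 2.6471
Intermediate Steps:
H(F, W) = F*(1 + F) (H(F, W) = (1 + F)*F = F*(1 + F))
y(u) = -u/3
U = 1019 (U = -(-4)*(1 - 4)/3 + 1023 = -(-4)*(-3)/3 + 1023 = -1/3*12 + 1023 = -4 + 1023 = 1019)
t = 1910 (t = 1019 + 891 = 1910)
(t + 798)/(f(12) + 879) = (1910 + 798)/(12**2 + 879) = 2708/(144 + 879) = 2708/1023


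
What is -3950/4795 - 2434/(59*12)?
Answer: -1446763/339486 ≈ -4.2616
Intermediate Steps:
-3950/4795 - 2434/(59*12) = -3950*1/4795 - 2434/708 = -790/959 - 2434*1/708 = -790/959 - 1217/354 = -1446763/339486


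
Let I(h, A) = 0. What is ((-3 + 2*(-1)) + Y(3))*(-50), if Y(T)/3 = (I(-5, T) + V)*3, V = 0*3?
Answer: 250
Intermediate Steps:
V = 0
Y(T) = 0 (Y(T) = 3*((0 + 0)*3) = 3*(0*3) = 3*0 = 0)
((-3 + 2*(-1)) + Y(3))*(-50) = ((-3 + 2*(-1)) + 0)*(-50) = ((-3 - 2) + 0)*(-50) = (-5 + 0)*(-50) = -5*(-50) = 250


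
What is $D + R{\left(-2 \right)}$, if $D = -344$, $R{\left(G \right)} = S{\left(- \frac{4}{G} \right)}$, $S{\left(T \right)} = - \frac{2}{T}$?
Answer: $-345$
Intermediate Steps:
$R{\left(G \right)} = \frac{G}{2}$ ($R{\left(G \right)} = - \frac{2}{\left(-4\right) \frac{1}{G}} = - 2 \left(- \frac{G}{4}\right) = \frac{G}{2}$)
$D + R{\left(-2 \right)} = -344 + \frac{1}{2} \left(-2\right) = -344 - 1 = -345$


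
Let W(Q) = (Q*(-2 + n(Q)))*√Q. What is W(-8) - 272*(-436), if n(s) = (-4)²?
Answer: 118592 - 224*I*√2 ≈ 1.1859e+5 - 316.78*I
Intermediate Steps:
n(s) = 16
W(Q) = 14*Q^(3/2) (W(Q) = (Q*(-2 + 16))*√Q = (Q*14)*√Q = (14*Q)*√Q = 14*Q^(3/2))
W(-8) - 272*(-436) = 14*(-8)^(3/2) - 272*(-436) = 14*(-16*I*√2) + 118592 = -224*I*√2 + 118592 = 118592 - 224*I*√2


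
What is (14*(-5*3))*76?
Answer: -15960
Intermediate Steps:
(14*(-5*3))*76 = (14*(-15))*76 = -210*76 = -15960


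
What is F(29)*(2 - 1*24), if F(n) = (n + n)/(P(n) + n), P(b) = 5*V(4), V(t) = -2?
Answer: -1276/19 ≈ -67.158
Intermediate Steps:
P(b) = -10 (P(b) = 5*(-2) = -10)
F(n) = 2*n/(-10 + n) (F(n) = (n + n)/(-10 + n) = (2*n)/(-10 + n) = 2*n/(-10 + n))
F(29)*(2 - 1*24) = (2*29/(-10 + 29))*(2 - 1*24) = (2*29/19)*(2 - 24) = (2*29*(1/19))*(-22) = (58/19)*(-22) = -1276/19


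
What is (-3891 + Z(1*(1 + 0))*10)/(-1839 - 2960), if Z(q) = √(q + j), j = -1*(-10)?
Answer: 3891/4799 - 10*√11/4799 ≈ 0.80388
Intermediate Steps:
j = 10
Z(q) = √(10 + q) (Z(q) = √(q + 10) = √(10 + q))
(-3891 + Z(1*(1 + 0))*10)/(-1839 - 2960) = (-3891 + √(10 + 1*(1 + 0))*10)/(-1839 - 2960) = (-3891 + √(10 + 1*1)*10)/(-4799) = (-3891 + √(10 + 1)*10)*(-1/4799) = (-3891 + √11*10)*(-1/4799) = (-3891 + 10*√11)*(-1/4799) = 3891/4799 - 10*√11/4799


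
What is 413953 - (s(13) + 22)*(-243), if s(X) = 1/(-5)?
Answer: 2096252/5 ≈ 4.1925e+5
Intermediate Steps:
s(X) = -⅕
413953 - (s(13) + 22)*(-243) = 413953 - (-⅕ + 22)*(-243) = 413953 - 109*(-243)/5 = 413953 - 1*(-26487/5) = 413953 + 26487/5 = 2096252/5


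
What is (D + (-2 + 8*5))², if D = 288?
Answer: 106276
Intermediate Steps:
(D + (-2 + 8*5))² = (288 + (-2 + 8*5))² = (288 + (-2 + 40))² = (288 + 38)² = 326² = 106276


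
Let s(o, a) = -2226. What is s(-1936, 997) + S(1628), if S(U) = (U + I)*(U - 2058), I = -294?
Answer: -575846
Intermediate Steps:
S(U) = (-2058 + U)*(-294 + U) (S(U) = (U - 294)*(U - 2058) = (-294 + U)*(-2058 + U) = (-2058 + U)*(-294 + U))
s(-1936, 997) + S(1628) = -2226 + (605052 + 1628**2 - 2352*1628) = -2226 + (605052 + 2650384 - 3829056) = -2226 - 573620 = -575846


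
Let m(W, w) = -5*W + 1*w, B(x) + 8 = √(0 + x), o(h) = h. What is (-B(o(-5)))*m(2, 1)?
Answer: -72 + 9*I*√5 ≈ -72.0 + 20.125*I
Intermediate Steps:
B(x) = -8 + √x (B(x) = -8 + √(0 + x) = -8 + √x)
m(W, w) = w - 5*W (m(W, w) = -5*W + w = w - 5*W)
(-B(o(-5)))*m(2, 1) = (-(-8 + √(-5)))*(1 - 5*2) = (-(-8 + I*√5))*(1 - 10) = (8 - I*√5)*(-9) = -72 + 9*I*√5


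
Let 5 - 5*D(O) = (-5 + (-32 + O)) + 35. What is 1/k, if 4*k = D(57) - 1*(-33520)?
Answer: 2/16755 ≈ 0.00011937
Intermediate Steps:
D(O) = 7/5 - O/5 (D(O) = 1 - ((-5 + (-32 + O)) + 35)/5 = 1 - ((-37 + O) + 35)/5 = 1 - (-2 + O)/5 = 1 + (⅖ - O/5) = 7/5 - O/5)
k = 16755/2 (k = ((7/5 - ⅕*57) - 1*(-33520))/4 = ((7/5 - 57/5) + 33520)/4 = (-10 + 33520)/4 = (¼)*33510 = 16755/2 ≈ 8377.5)
1/k = 1/(16755/2) = 2/16755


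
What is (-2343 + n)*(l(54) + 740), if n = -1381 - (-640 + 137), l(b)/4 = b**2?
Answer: -39953284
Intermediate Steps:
l(b) = 4*b**2
n = -878 (n = -1381 - 1*(-503) = -1381 + 503 = -878)
(-2343 + n)*(l(54) + 740) = (-2343 - 878)*(4*54**2 + 740) = -3221*(4*2916 + 740) = -3221*(11664 + 740) = -3221*12404 = -39953284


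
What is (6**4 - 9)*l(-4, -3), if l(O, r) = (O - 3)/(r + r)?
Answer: 3003/2 ≈ 1501.5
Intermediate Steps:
l(O, r) = (-3 + O)/(2*r) (l(O, r) = (-3 + O)/((2*r)) = (-3 + O)*(1/(2*r)) = (-3 + O)/(2*r))
(6**4 - 9)*l(-4, -3) = (6**4 - 9)*((1/2)*(-3 - 4)/(-3)) = (1296 - 9)*((1/2)*(-1/3)*(-7)) = 1287*(7/6) = 3003/2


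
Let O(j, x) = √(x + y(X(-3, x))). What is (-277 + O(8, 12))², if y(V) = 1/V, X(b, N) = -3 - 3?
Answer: (1662 - √426)²/36 ≈ 74835.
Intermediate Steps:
X(b, N) = -6
y(V) = 1/V
O(j, x) = √(-⅙ + x) (O(j, x) = √(x + 1/(-6)) = √(x - ⅙) = √(-⅙ + x))
(-277 + O(8, 12))² = (-277 + √(-6 + 36*12)/6)² = (-277 + √(-6 + 432)/6)² = (-277 + √426/6)²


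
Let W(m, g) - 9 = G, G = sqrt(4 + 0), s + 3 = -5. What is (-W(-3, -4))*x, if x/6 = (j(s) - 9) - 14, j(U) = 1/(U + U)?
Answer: 12177/8 ≈ 1522.1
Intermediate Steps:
s = -8 (s = -3 - 5 = -8)
G = 2 (G = sqrt(4) = 2)
j(U) = 1/(2*U)
W(m, g) = 11 (W(m, g) = 9 + 2 = 11)
x = -1107/8 (x = 6*(((1/2)/(-8) - 9) - 14) = 6*(((1/2)*(-1/8) - 9) - 14) = 6*((-1/16 - 9) - 14) = 6*(-145/16 - 14) = 6*(-369/16) = -1107/8 ≈ -138.38)
(-W(-3, -4))*x = -1*11*(-1107/8) = -11*(-1107/8) = 12177/8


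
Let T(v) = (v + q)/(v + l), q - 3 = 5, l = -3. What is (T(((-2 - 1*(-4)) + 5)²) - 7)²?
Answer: 70225/2116 ≈ 33.188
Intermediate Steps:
q = 8 (q = 3 + 5 = 8)
T(v) = (8 + v)/(-3 + v) (T(v) = (v + 8)/(v - 3) = (8 + v)/(-3 + v))
(T(((-2 - 1*(-4)) + 5)²) - 7)² = ((8 + ((-2 - 1*(-4)) + 5)²)/(-3 + ((-2 - 1*(-4)) + 5)²) - 7)² = ((8 + ((-2 + 4) + 5)²)/(-3 + ((-2 + 4) + 5)²) - 7)² = ((8 + (2 + 5)²)/(-3 + (2 + 5)²) - 7)² = ((8 + 7²)/(-3 + 7²) - 7)² = ((8 + 49)/(-3 + 49) - 7)² = (57/46 - 7)² = (-265/46)² = 70225/2116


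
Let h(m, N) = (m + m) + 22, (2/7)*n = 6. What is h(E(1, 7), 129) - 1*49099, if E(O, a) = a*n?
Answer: -48783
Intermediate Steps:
n = 21 (n = (7/2)*6 = 21)
E(O, a) = 21*a (E(O, a) = a*21 = 21*a)
h(m, N) = 22 + 2*m (h(m, N) = 2*m + 22 = 22 + 2*m)
h(E(1, 7), 129) - 1*49099 = (22 + 2*(21*7)) - 1*49099 = (22 + 2*147) - 49099 = (22 + 294) - 49099 = 316 - 49099 = -48783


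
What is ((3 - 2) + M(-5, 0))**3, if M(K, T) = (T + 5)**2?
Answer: 17576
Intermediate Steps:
M(K, T) = (5 + T)**2
((3 - 2) + M(-5, 0))**3 = ((3 - 2) + (5 + 0)**2)**3 = (1 + 5**2)**3 = (1 + 25)**3 = 26**3 = 17576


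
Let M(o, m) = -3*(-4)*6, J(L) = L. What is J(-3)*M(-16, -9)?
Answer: -216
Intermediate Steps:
M(o, m) = 72 (M(o, m) = 12*6 = 72)
J(-3)*M(-16, -9) = -3*72 = -216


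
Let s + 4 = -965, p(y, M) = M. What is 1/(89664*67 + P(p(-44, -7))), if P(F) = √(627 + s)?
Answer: 1001248/6014985345081 - I*√38/12029970690162 ≈ 1.6646e-7 - 5.1242e-13*I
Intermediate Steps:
s = -969 (s = -4 - 965 = -969)
P(F) = 3*I*√38 (P(F) = √(627 - 969) = √(-342) = 3*I*√38)
1/(89664*67 + P(p(-44, -7))) = 1/(89664*67 + 3*I*√38) = 1/(6007488 + 3*I*√38)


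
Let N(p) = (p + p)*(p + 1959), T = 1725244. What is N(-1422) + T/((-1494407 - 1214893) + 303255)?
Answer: -3674581018504/2406045 ≈ -1.5272e+6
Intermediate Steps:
N(p) = 2*p*(1959 + p) (N(p) = (2*p)*(1959 + p) = 2*p*(1959 + p))
N(-1422) + T/((-1494407 - 1214893) + 303255) = 2*(-1422)*(1959 - 1422) + 1725244/((-1494407 - 1214893) + 303255) = 2*(-1422)*537 + 1725244/(-2709300 + 303255) = -1527228 + 1725244/(-2406045) = -1527228 + 1725244*(-1/2406045) = -1527228 - 1725244/2406045 = -3674581018504/2406045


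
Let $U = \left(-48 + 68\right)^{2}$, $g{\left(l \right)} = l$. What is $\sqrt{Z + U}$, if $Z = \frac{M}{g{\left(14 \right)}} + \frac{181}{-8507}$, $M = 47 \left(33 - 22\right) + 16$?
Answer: $\frac{\sqrt{189659946}}{658} \approx 20.93$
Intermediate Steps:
$U = 400$ ($U = 20^{2} = 400$)
$M = 533$ ($M = 47 \cdot 11 + 16 = 517 + 16 = 533$)
$Z = \frac{25037}{658}$ ($Z = \frac{533}{14} + \frac{181}{-8507} = 533 \cdot \frac{1}{14} + 181 \left(- \frac{1}{8507}\right) = \frac{533}{14} - \frac{1}{47} = \frac{25037}{658} \approx 38.05$)
$\sqrt{Z + U} = \sqrt{\frac{25037}{658} + 400} = \sqrt{\frac{288237}{658}} = \frac{\sqrt{189659946}}{658}$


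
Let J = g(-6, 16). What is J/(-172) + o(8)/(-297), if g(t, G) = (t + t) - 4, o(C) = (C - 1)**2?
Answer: -919/12771 ≈ -0.071960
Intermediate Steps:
o(C) = (-1 + C)**2
g(t, G) = -4 + 2*t (g(t, G) = 2*t - 4 = -4 + 2*t)
J = -16 (J = -4 + 2*(-6) = -4 - 12 = -16)
J/(-172) + o(8)/(-297) = -16/(-172) + (-1 + 8)**2/(-297) = -16*(-1/172) + 7**2*(-1/297) = 4/43 + 49*(-1/297) = 4/43 - 49/297 = -919/12771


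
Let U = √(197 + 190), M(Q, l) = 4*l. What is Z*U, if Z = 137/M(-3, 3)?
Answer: 137*√43/4 ≈ 224.59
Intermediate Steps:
U = 3*√43 (U = √387 = 3*√43 ≈ 19.672)
Z = 137/12 (Z = 137/((4*3)) = 137/12 ≈ 11.417)
Z*U = 137*(3*√43)/12 = 137*√43/4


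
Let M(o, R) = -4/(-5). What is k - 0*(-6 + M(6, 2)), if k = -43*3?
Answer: -129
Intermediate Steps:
M(o, R) = ⅘ (M(o, R) = -4*(-⅕) = ⅘)
k = -129
k - 0*(-6 + M(6, 2)) = -129 - 0*(-6 + ⅘) = -129 - 0*(-26)/5 = -129 - 1*0 = -129 + 0 = -129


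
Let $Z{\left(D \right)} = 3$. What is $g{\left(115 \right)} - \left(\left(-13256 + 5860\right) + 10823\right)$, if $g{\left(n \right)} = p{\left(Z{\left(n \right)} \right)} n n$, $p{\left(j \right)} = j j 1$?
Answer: $115598$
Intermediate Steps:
$p{\left(j \right)} = j^{2}$ ($p{\left(j \right)} = j^{2} \cdot 1 = j^{2}$)
$g{\left(n \right)} = 9 n^{2}$ ($g{\left(n \right)} = 3^{2} n n = 9 n^{2}$)
$g{\left(115 \right)} - \left(\left(-13256 + 5860\right) + 10823\right) = 9 \cdot 115^{2} - \left(\left(-13256 + 5860\right) + 10823\right) = 9 \cdot 13225 - \left(-7396 + 10823\right) = 119025 - 3427 = 115598$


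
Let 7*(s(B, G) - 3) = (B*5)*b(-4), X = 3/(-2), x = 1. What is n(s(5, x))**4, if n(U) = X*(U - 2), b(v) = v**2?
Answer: 2222606887281/38416 ≈ 5.7856e+7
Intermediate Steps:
X = -3/2 (X = 3*(-1/2) = -3/2 ≈ -1.5000)
s(B, G) = 3 + 80*B/7 (s(B, G) = 3 + ((B*5)*(-4)**2)/7 = 3 + ((5*B)*16)/7 = 3 + (80*B)/7 = 3 + 80*B/7)
n(U) = 3 - 3*U/2 (n(U) = -3*(U - 2)/2 = -3*(-2 + U)/2 = 3 - 3*U/2)
n(s(5, x))**4 = (3 - 3*(3 + (80/7)*5)/2)**4 = (3 - 3*(3 + 400/7)/2)**4 = (3 - 3/2*421/7)**4 = (3 - 1263/14)**4 = (-1221/14)**4 = 2222606887281/38416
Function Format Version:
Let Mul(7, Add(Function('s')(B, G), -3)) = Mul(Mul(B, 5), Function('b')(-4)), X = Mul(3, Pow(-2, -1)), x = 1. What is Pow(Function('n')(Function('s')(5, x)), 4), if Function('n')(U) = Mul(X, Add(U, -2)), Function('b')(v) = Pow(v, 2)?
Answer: Rational(2222606887281, 38416) ≈ 5.7856e+7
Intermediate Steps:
X = Rational(-3, 2) (X = Mul(3, Rational(-1, 2)) = Rational(-3, 2) ≈ -1.5000)
Function('s')(B, G) = Add(3, Mul(Rational(80, 7), B)) (Function('s')(B, G) = Add(3, Mul(Rational(1, 7), Mul(Mul(B, 5), Pow(-4, 2)))) = Add(3, Mul(Rational(1, 7), Mul(Mul(5, B), 16))) = Add(3, Mul(Rational(1, 7), Mul(80, B))) = Add(3, Mul(Rational(80, 7), B)))
Function('n')(U) = Add(3, Mul(Rational(-3, 2), U)) (Function('n')(U) = Mul(Rational(-3, 2), Add(U, -2)) = Mul(Rational(-3, 2), Add(-2, U)) = Add(3, Mul(Rational(-3, 2), U)))
Pow(Function('n')(Function('s')(5, x)), 4) = Pow(Add(3, Mul(Rational(-3, 2), Add(3, Mul(Rational(80, 7), 5)))), 4) = Pow(Add(3, Mul(Rational(-3, 2), Add(3, Rational(400, 7)))), 4) = Pow(Add(3, Mul(Rational(-3, 2), Rational(421, 7))), 4) = Pow(Add(3, Rational(-1263, 14)), 4) = Pow(Rational(-1221, 14), 4) = Rational(2222606887281, 38416)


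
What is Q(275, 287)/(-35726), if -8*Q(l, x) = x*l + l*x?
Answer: 78925/142904 ≈ 0.55229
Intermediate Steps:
Q(l, x) = -l*x/4 (Q(l, x) = -(x*l + l*x)/8 = -(l*x + l*x)/8 = -l*x/4)
Q(275, 287)/(-35726) = -¼*275*287/(-35726) = -78925/4*(-1/35726) = 78925/142904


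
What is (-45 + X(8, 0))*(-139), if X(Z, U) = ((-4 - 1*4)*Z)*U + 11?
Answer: 4726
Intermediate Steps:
X(Z, U) = 11 - 8*U*Z (X(Z, U) = ((-4 - 4)*Z)*U + 11 = (-8*Z)*U + 11 = -8*U*Z + 11 = 11 - 8*U*Z)
(-45 + X(8, 0))*(-139) = (-45 + (11 - 8*0*8))*(-139) = (-45 + (11 + 0))*(-139) = (-45 + 11)*(-139) = -34*(-139) = 4726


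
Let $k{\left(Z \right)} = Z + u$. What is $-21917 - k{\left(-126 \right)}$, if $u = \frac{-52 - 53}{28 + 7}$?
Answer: $-21788$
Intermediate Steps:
$u = -3$ ($u = - \frac{105}{35} = \left(-105\right) \frac{1}{35} = -3$)
$k{\left(Z \right)} = -3 + Z$ ($k{\left(Z \right)} = Z - 3 = -3 + Z$)
$-21917 - k{\left(-126 \right)} = -21917 - \left(-3 - 126\right) = -21917 - -129 = -21917 + 129 = -21788$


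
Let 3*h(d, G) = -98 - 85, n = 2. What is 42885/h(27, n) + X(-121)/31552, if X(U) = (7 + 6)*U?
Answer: -1353203473/1924672 ≈ -703.08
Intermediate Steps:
X(U) = 13*U
h(d, G) = -61 (h(d, G) = (-98 - 85)/3 = (⅓)*(-183) = -61)
42885/h(27, n) + X(-121)/31552 = 42885/(-61) + (13*(-121))/31552 = 42885*(-1/61) - 1573*1/31552 = -42885/61 - 1573/31552 = -1353203473/1924672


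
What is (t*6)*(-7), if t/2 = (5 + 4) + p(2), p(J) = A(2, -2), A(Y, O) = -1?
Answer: -672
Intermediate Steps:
p(J) = -1
t = 16 (t = 2*((5 + 4) - 1) = 2*(9 - 1) = 2*8 = 16)
(t*6)*(-7) = (16*6)*(-7) = 96*(-7) = -672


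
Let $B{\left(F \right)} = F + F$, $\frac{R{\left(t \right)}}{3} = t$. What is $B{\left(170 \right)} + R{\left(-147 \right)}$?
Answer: $-101$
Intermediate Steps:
$R{\left(t \right)} = 3 t$
$B{\left(F \right)} = 2 F$
$B{\left(170 \right)} + R{\left(-147 \right)} = 2 \cdot 170 + 3 \left(-147\right) = 340 - 441 = -101$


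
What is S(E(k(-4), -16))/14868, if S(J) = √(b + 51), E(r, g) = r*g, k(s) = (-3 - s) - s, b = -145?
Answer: I*√94/14868 ≈ 0.0006521*I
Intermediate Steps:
k(s) = -3 - 2*s
E(r, g) = g*r
S(J) = I*√94 (S(J) = √(-145 + 51) = √(-94) = I*√94)
S(E(k(-4), -16))/14868 = (I*√94)/14868 = (I*√94)*(1/14868) = I*√94/14868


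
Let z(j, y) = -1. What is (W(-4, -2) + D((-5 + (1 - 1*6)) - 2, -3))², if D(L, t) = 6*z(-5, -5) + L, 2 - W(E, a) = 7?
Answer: 529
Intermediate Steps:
W(E, a) = -5 (W(E, a) = 2 - 1*7 = 2 - 7 = -5)
D(L, t) = -6 + L (D(L, t) = 6*(-1) + L = -6 + L)
(W(-4, -2) + D((-5 + (1 - 1*6)) - 2, -3))² = (-5 + (-6 + ((-5 + (1 - 1*6)) - 2)))² = (-5 + (-6 + ((-5 + (1 - 6)) - 2)))² = (-5 + (-6 + ((-5 - 5) - 2)))² = (-5 + (-6 + (-10 - 2)))² = (-5 + (-6 - 12))² = (-5 - 18)² = (-23)² = 529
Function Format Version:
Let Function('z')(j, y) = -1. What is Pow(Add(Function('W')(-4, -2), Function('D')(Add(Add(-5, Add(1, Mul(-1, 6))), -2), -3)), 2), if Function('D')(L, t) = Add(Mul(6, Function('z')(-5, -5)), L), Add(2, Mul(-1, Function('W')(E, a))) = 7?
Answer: 529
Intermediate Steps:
Function('W')(E, a) = -5 (Function('W')(E, a) = Add(2, Mul(-1, 7)) = Add(2, -7) = -5)
Function('D')(L, t) = Add(-6, L) (Function('D')(L, t) = Add(Mul(6, -1), L) = Add(-6, L))
Pow(Add(Function('W')(-4, -2), Function('D')(Add(Add(-5, Add(1, Mul(-1, 6))), -2), -3)), 2) = Pow(Add(-5, Add(-6, Add(Add(-5, Add(1, Mul(-1, 6))), -2))), 2) = Pow(Add(-5, Add(-6, Add(Add(-5, Add(1, -6)), -2))), 2) = Pow(Add(-5, Add(-6, Add(Add(-5, -5), -2))), 2) = Pow(Add(-5, Add(-6, Add(-10, -2))), 2) = Pow(Add(-5, Add(-6, -12)), 2) = Pow(Add(-5, -18), 2) = Pow(-23, 2) = 529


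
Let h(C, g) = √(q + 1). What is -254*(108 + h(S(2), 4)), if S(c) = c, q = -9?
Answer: -27432 - 508*I*√2 ≈ -27432.0 - 718.42*I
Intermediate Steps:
h(C, g) = 2*I*√2 (h(C, g) = √(-9 + 1) = √(-8) = 2*I*√2)
-254*(108 + h(S(2), 4)) = -254*(108 + 2*I*√2) = -27432 - 508*I*√2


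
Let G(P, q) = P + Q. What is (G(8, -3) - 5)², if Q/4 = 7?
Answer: 961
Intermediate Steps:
Q = 28 (Q = 4*7 = 28)
G(P, q) = 28 + P (G(P, q) = P + 28 = 28 + P)
(G(8, -3) - 5)² = ((28 + 8) - 5)² = (36 - 5)² = 31² = 961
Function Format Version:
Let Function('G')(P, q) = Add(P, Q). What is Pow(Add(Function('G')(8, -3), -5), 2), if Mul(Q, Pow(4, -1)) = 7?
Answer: 961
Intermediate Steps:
Q = 28 (Q = Mul(4, 7) = 28)
Function('G')(P, q) = Add(28, P) (Function('G')(P, q) = Add(P, 28) = Add(28, P))
Pow(Add(Function('G')(8, -3), -5), 2) = Pow(Add(Add(28, 8), -5), 2) = Pow(Add(36, -5), 2) = Pow(31, 2) = 961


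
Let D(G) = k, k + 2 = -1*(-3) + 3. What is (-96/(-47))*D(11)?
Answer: 384/47 ≈ 8.1702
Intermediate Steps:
k = 4 (k = -2 + (-1*(-3) + 3) = -2 + (3 + 3) = -2 + 6 = 4)
D(G) = 4
(-96/(-47))*D(11) = (-96/(-47))*4 = -1/47*(-96)*4 = (96/47)*4 = 384/47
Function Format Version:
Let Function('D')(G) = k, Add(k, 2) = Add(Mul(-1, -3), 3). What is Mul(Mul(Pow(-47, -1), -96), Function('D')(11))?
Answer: Rational(384, 47) ≈ 8.1702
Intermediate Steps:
k = 4 (k = Add(-2, Add(Mul(-1, -3), 3)) = Add(-2, Add(3, 3)) = Add(-2, 6) = 4)
Function('D')(G) = 4
Mul(Mul(Pow(-47, -1), -96), Function('D')(11)) = Mul(Mul(Pow(-47, -1), -96), 4) = Mul(Mul(Rational(-1, 47), -96), 4) = Mul(Rational(96, 47), 4) = Rational(384, 47)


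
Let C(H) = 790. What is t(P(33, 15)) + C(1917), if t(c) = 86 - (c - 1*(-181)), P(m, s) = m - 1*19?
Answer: 681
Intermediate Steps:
P(m, s) = -19 + m (P(m, s) = m - 19 = -19 + m)
t(c) = -95 - c (t(c) = 86 - (c + 181) = 86 - (181 + c) = 86 + (-181 - c) = -95 - c)
t(P(33, 15)) + C(1917) = (-95 - (-19 + 33)) + 790 = (-95 - 1*14) + 790 = (-95 - 14) + 790 = -109 + 790 = 681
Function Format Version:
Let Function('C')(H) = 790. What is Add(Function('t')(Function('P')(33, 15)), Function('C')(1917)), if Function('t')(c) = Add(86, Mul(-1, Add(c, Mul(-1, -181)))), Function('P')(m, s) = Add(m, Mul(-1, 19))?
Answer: 681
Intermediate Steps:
Function('P')(m, s) = Add(-19, m) (Function('P')(m, s) = Add(m, -19) = Add(-19, m))
Function('t')(c) = Add(-95, Mul(-1, c)) (Function('t')(c) = Add(86, Mul(-1, Add(c, 181))) = Add(86, Mul(-1, Add(181, c))) = Add(86, Add(-181, Mul(-1, c))) = Add(-95, Mul(-1, c)))
Add(Function('t')(Function('P')(33, 15)), Function('C')(1917)) = Add(Add(-95, Mul(-1, Add(-19, 33))), 790) = Add(Add(-95, Mul(-1, 14)), 790) = Add(Add(-95, -14), 790) = Add(-109, 790) = 681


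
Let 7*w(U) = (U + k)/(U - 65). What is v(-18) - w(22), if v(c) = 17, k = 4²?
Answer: 5155/301 ≈ 17.126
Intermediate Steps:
k = 16
w(U) = (16 + U)/(7*(-65 + U)) (w(U) = ((U + 16)/(U - 65))/7 = ((16 + U)/(-65 + U))/7 = (16 + U)/(7*(-65 + U)))
v(-18) - w(22) = 17 - (16 + 22)/(7*(-65 + 22)) = 17 - 38/(7*(-43)) = 17 - (-1)*38/(7*43) = 17 - 1*(-38/301) = 17 + 38/301 = 5155/301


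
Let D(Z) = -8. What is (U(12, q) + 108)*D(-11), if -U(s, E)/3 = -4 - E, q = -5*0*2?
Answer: -960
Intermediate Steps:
q = 0 (q = 0*2 = 0)
U(s, E) = 12 + 3*E (U(s, E) = -3*(-4 - E) = 12 + 3*E)
(U(12, q) + 108)*D(-11) = ((12 + 3*0) + 108)*(-8) = ((12 + 0) + 108)*(-8) = (12 + 108)*(-8) = 120*(-8) = -960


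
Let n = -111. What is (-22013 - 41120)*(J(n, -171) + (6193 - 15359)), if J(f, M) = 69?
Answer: 574320901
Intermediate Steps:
(-22013 - 41120)*(J(n, -171) + (6193 - 15359)) = (-22013 - 41120)*(69 + (6193 - 15359)) = -63133*(69 - 9166) = -63133*(-9097) = 574320901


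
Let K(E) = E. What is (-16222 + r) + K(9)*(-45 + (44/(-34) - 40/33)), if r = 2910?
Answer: -2569297/187 ≈ -13740.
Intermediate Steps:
(-16222 + r) + K(9)*(-45 + (44/(-34) - 40/33)) = (-16222 + 2910) + 9*(-45 + (44/(-34) - 40/33)) = -13312 + 9*(-45 + (44*(-1/34) - 40*1/33)) = -13312 + 9*(-45 + (-22/17 - 40/33)) = -13312 + 9*(-45 - 1406/561) = -13312 + 9*(-26651/561) = -13312 - 79953/187 = -2569297/187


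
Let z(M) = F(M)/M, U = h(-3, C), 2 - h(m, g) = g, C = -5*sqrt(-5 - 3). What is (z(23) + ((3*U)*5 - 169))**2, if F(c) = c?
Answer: -25956 - 41400*I*sqrt(2) ≈ -25956.0 - 58548.0*I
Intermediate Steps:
C = -10*I*sqrt(2) ≈ -14.142*I
h(m, g) = 2 - g
U = 2 + 10*I*sqrt(2) (U = 2 - (-10)*I*sqrt(2) = 2 + 10*I*sqrt(2) ≈ 2.0 + 14.142*I)
z(M) = 1 (z(M) = M/M = 1)
(z(23) + ((3*U)*5 - 169))**2 = (1 + ((3*(2 + 10*I*sqrt(2)))*5 - 169))**2 = (1 + ((6 + 30*I*sqrt(2))*5 - 169))**2 = (1 + ((30 + 150*I*sqrt(2)) - 169))**2 = (1 + (-139 + 150*I*sqrt(2)))**2 = (-138 + 150*I*sqrt(2))**2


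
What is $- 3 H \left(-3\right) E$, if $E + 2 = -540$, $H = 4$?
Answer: $-19512$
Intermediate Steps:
$E = -542$ ($E = -2 - 540 = -542$)
$- 3 H \left(-3\right) E = \left(-3\right) 4 \left(-3\right) \left(-542\right) = \left(-12\right) \left(-3\right) \left(-542\right) = 36 \left(-542\right) = -19512$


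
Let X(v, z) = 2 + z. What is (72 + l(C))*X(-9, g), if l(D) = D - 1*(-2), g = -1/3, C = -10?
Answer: 320/3 ≈ 106.67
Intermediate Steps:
g = -⅓ (g = -1*⅓ = -⅓ ≈ -0.33333)
l(D) = 2 + D (l(D) = D + 2 = 2 + D)
(72 + l(C))*X(-9, g) = (72 + (2 - 10))*(2 - ⅓) = (72 - 8)*(5/3) = 64*(5/3) = 320/3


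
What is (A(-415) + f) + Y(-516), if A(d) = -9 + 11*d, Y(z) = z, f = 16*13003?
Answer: 202958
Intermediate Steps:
f = 208048
(A(-415) + f) + Y(-516) = ((-9 + 11*(-415)) + 208048) - 516 = ((-9 - 4565) + 208048) - 516 = (-4574 + 208048) - 516 = 203474 - 516 = 202958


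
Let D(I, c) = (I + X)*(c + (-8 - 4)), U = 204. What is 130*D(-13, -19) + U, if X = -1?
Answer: 56624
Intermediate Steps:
D(I, c) = (-1 + I)*(-12 + c) (D(I, c) = (I - 1)*(c + (-8 - 4)) = (-1 + I)*(c - 12) = (-1 + I)*(-12 + c))
130*D(-13, -19) + U = 130*(12 - 1*(-19) - 12*(-13) - 13*(-19)) + 204 = 130*(12 + 19 + 156 + 247) + 204 = 130*434 + 204 = 56420 + 204 = 56624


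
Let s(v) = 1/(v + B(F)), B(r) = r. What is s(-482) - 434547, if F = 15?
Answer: -202933450/467 ≈ -4.3455e+5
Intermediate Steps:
s(v) = 1/(15 + v) (s(v) = 1/(v + 15) = 1/(15 + v))
s(-482) - 434547 = 1/(15 - 482) - 434547 = 1/(-467) - 434547 = -1/467 - 434547 = -202933450/467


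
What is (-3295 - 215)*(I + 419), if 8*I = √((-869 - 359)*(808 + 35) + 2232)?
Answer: -1470690 - 1755*I*√258243/2 ≈ -1.4707e+6 - 4.4592e+5*I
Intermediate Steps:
I = I*√258243/4 (I = √((-869 - 359)*(808 + 35) + 2232)/8 = √(-1228*843 + 2232)/8 = √(-1035204 + 2232)/8 = √(-1032972)/8 = (2*I*√258243)/8 = I*√258243/4 ≈ 127.04*I)
(-3295 - 215)*(I + 419) = (-3295 - 215)*(I*√258243/4 + 419) = -3510*(419 + I*√258243/4) = -1470690 - 1755*I*√258243/2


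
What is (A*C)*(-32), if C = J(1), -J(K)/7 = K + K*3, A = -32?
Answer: -28672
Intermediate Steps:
J(K) = -28*K (J(K) = -7*(K + K*3) = -7*(K + 3*K) = -28*K)
C = -28 (C = -28*1 = -28)
(A*C)*(-32) = -32*(-28)*(-32) = 896*(-32) = -28672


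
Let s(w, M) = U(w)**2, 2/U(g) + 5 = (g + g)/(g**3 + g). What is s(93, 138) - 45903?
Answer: -5366011882007/116899344 ≈ -45903.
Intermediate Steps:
U(g) = 2/(-5 + 2*g/(g + g**3)) (U(g) = 2/(-5 + (g + g)/(g**3 + g)) = 2/(-5 + (2*g)/(g + g**3)) = 2/(-5 + 2*g/(g + g**3)))
s(w, M) = 4*(-1 - w**2)**2/(3 + 5*w**2)**2 (s(w, M) = (2*(-1 - w**2)/(3 + 5*w**2))**2 = 4*(-1 - w**2)**2/(3 + 5*w**2)**2)
s(93, 138) - 45903 = 4*(1 + 93**2)**2/(3 + 5*93**2)**2 - 45903 = 4*(1 + 8649)**2/(3 + 5*8649)**2 - 45903 = 4*8650**2/(3 + 43245)**2 - 45903 = 4*74822500/43248**2 - 45903 = 4*74822500*(1/1870389504) - 45903 = 18705625/116899344 - 45903 = -5366011882007/116899344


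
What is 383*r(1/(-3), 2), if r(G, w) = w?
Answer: 766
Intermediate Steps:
383*r(1/(-3), 2) = 383*2 = 766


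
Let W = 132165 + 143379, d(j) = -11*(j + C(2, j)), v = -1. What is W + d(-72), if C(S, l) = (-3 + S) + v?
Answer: 276358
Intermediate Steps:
C(S, l) = -4 + S (C(S, l) = (-3 + S) - 1 = -4 + S)
d(j) = 22 - 11*j (d(j) = -11*(j + (-4 + 2)) = -11*(j - 2) = -11*(-2 + j) = 22 - 11*j)
W = 275544
W + d(-72) = 275544 + (22 - 11*(-72)) = 275544 + (22 + 792) = 275544 + 814 = 276358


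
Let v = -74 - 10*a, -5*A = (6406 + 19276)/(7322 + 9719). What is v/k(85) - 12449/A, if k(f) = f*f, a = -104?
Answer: 7663705458937/185552450 ≈ 41302.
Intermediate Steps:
k(f) = f²
A = -25682/85205 (A = -(6406 + 19276)/(5*(7322 + 9719)) = -25682/(5*17041) = -⅕*25682/17041 = -25682/85205 ≈ -0.30141)
v = 966 (v = -74 - 10*(-104) = -74 + 1040 = 966)
v/k(85) - 12449/A = 966/(85²) - 12449/(-25682/85205) = 966/7225 - 12449*(-85205/25682) = 966*(1/7225) + 1060717045/25682 = 966/7225 + 1060717045/25682 = 7663705458937/185552450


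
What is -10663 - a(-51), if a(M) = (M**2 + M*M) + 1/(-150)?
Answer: -2379749/150 ≈ -15865.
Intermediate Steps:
a(M) = -1/150 + 2*M**2 (a(M) = (M**2 + M**2) - 1/150 = 2*M**2 - 1/150 = -1/150 + 2*M**2)
-10663 - a(-51) = -10663 - (-1/150 + 2*(-51)**2) = -10663 - (-1/150 + 2*2601) = -10663 - (-1/150 + 5202) = -10663 - 1*780299/150 = -10663 - 780299/150 = -2379749/150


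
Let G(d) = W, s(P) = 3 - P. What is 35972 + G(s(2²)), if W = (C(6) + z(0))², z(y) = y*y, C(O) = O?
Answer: 36008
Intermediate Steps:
z(y) = y²
W = 36 (W = (6 + 0²)² = (6 + 0)² = 6² = 36)
G(d) = 36
35972 + G(s(2²)) = 35972 + 36 = 36008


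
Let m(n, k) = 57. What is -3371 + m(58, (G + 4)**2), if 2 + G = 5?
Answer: -3314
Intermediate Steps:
G = 3 (G = -2 + 5 = 3)
-3371 + m(58, (G + 4)**2) = -3371 + 57 = -3314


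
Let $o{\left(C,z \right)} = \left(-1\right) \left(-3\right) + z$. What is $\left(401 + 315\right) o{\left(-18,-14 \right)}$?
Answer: $-7876$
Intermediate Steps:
$o{\left(C,z \right)} = 3 + z$
$\left(401 + 315\right) o{\left(-18,-14 \right)} = \left(401 + 315\right) \left(3 - 14\right) = 716 \left(-11\right) = -7876$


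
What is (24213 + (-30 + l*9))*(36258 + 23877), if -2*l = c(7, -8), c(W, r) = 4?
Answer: 1453162275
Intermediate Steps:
l = -2 (l = -½*4 = -2)
(24213 + (-30 + l*9))*(36258 + 23877) = (24213 + (-30 - 2*9))*(36258 + 23877) = (24213 + (-30 - 18))*60135 = (24213 - 48)*60135 = 24165*60135 = 1453162275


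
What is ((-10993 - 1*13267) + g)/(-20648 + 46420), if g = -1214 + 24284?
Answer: -35/758 ≈ -0.046174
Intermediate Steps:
g = 23070
((-10993 - 1*13267) + g)/(-20648 + 46420) = ((-10993 - 1*13267) + 23070)/(-20648 + 46420) = ((-10993 - 13267) + 23070)/25772 = (-24260 + 23070)*(1/25772) = -1190*1/25772 = -35/758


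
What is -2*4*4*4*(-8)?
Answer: 1024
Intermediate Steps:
-2*4*4*4*(-8) = -32*4*(-8) = -2*64*(-8) = -128*(-8) = 1024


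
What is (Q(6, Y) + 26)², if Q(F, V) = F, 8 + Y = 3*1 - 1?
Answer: 1024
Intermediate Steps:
Y = -6 (Y = -8 + (3*1 - 1) = -8 + (3 - 1) = -8 + 2 = -6)
(Q(6, Y) + 26)² = (6 + 26)² = 32² = 1024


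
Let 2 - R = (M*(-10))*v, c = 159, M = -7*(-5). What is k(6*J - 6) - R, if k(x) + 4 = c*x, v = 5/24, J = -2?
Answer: -35291/12 ≈ -2940.9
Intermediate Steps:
M = 35
v = 5/24 (v = 5*(1/24) = 5/24 ≈ 0.20833)
k(x) = -4 + 159*x
R = 899/12 (R = 2 - 35*(-10)*5/24 = 2 - (-350)*5/24 = 2 - 1*(-875/12) = 2 + 875/12 = 899/12 ≈ 74.917)
k(6*J - 6) - R = (-4 + 159*(6*(-2) - 6)) - 1*899/12 = (-4 + 159*(-12 - 6)) - 899/12 = (-4 + 159*(-18)) - 899/12 = (-4 - 2862) - 899/12 = -2866 - 899/12 = -35291/12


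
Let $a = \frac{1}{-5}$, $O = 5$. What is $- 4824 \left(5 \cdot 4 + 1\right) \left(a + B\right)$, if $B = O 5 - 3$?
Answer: $- \frac{11042136}{5} \approx -2.2084 \cdot 10^{6}$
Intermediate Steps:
$B = 22$ ($B = 5 \cdot 5 - 3 = 25 - 3 = 22$)
$a = - \frac{1}{5} \approx -0.2$
$- 4824 \left(5 \cdot 4 + 1\right) \left(a + B\right) = - 4824 \left(5 \cdot 4 + 1\right) \left(- \frac{1}{5} + 22\right) = - 4824 \left(20 + 1\right) \frac{109}{5} = - 4824 \cdot 21 \cdot \frac{109}{5} = \left(-4824\right) \frac{2289}{5} = - \frac{11042136}{5}$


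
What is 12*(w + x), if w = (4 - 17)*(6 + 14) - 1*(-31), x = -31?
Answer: -3120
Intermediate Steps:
w = -229 (w = -13*20 + 31 = -260 + 31 = -229)
12*(w + x) = 12*(-229 - 31) = 12*(-260) = -3120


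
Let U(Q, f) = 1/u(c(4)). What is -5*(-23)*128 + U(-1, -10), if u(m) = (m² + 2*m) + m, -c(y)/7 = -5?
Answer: 19577601/1330 ≈ 14720.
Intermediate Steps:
c(y) = 35 (c(y) = -7*(-5) = 35)
u(m) = m² + 3*m
U(Q, f) = 1/1330 (U(Q, f) = 1/(35*(3 + 35)) = 1/(35*38) = 1/1330)
-5*(-23)*128 + U(-1, -10) = -5*(-23)*128 + 1/1330 = 115*128 + 1/1330 = 14720 + 1/1330 = 19577601/1330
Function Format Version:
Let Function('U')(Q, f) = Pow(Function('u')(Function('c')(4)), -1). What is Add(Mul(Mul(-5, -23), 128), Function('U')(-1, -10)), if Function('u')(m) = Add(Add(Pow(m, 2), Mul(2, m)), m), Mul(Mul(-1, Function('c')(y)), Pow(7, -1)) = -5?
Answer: Rational(19577601, 1330) ≈ 14720.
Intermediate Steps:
Function('c')(y) = 35 (Function('c')(y) = Mul(-7, -5) = 35)
Function('u')(m) = Add(Pow(m, 2), Mul(3, m))
Function('U')(Q, f) = Rational(1, 1330) (Function('U')(Q, f) = Pow(Mul(35, Add(3, 35)), -1) = Pow(Mul(35, 38), -1) = Pow(1330, -1) = Rational(1, 1330))
Add(Mul(Mul(-5, -23), 128), Function('U')(-1, -10)) = Add(Mul(Mul(-5, -23), 128), Rational(1, 1330)) = Add(Mul(115, 128), Rational(1, 1330)) = Add(14720, Rational(1, 1330)) = Rational(19577601, 1330)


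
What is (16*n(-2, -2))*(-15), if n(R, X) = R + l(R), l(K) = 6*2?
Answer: -2400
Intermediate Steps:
l(K) = 12
n(R, X) = 12 + R (n(R, X) = R + 12 = 12 + R)
(16*n(-2, -2))*(-15) = (16*(12 - 2))*(-15) = (16*10)*(-15) = 160*(-15) = -2400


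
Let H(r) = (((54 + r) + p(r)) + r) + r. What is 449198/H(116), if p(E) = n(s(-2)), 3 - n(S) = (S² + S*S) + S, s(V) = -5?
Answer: 224599/180 ≈ 1247.8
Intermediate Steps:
n(S) = 3 - S - 2*S² (n(S) = 3 - ((S² + S*S) + S) = 3 - ((S² + S²) + S) = 3 - (2*S² + S) = 3 - (S + 2*S²) = 3 + (-S - 2*S²) = 3 - S - 2*S²)
p(E) = -42 (p(E) = 3 - 1*(-5) - 2*(-5)² = 3 + 5 - 2*25 = 3 + 5 - 50 = -42)
H(r) = 12 + 3*r (H(r) = (((54 + r) - 42) + r) + r = ((12 + r) + r) + r = (12 + 2*r) + r = 12 + 3*r)
449198/H(116) = 449198/(12 + 3*116) = 449198/(12 + 348) = 449198/360 = 449198*(1/360) = 224599/180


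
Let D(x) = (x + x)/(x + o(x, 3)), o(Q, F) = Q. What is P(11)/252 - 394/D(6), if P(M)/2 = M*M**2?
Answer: -48313/126 ≈ -383.44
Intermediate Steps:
P(M) = 2*M**3 (P(M) = 2*(M*M**2) = 2*M**3)
D(x) = 1 (D(x) = (x + x)/(x + x) = (2*x)/((2*x)) = (2*x)*(1/(2*x)) = 1)
P(11)/252 - 394/D(6) = (2*11**3)/252 - 394/1 = (2*1331)*(1/252) - 394*1 = 2662*(1/252) - 394 = 1331/126 - 394 = -48313/126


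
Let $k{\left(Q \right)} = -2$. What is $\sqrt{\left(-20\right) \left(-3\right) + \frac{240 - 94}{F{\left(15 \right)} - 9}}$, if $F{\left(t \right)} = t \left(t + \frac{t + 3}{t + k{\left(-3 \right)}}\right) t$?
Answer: $\frac{\sqrt{238241374}}{1992} \approx 7.7485$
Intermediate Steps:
$F{\left(t \right)} = t^{2} \left(t + \frac{3 + t}{-2 + t}\right)$ ($F{\left(t \right)} = t \left(t + \frac{t + 3}{t - 2}\right) t = t \left(t + \frac{3 + t}{-2 + t}\right) t = t^{2} \left(t + \frac{3 + t}{-2 + t}\right)$)
$\sqrt{\left(-20\right) \left(-3\right) + \frac{240 - 94}{F{\left(15 \right)} - 9}} = \sqrt{\left(-20\right) \left(-3\right) + \frac{240 - 94}{\frac{15^{2} \left(3 + 15^{2} - 15\right)}{-2 + 15} - 9}} = \sqrt{60 + \frac{146}{\frac{225 \left(3 + 225 - 15\right)}{13} - 9}} = \sqrt{60 + \frac{146}{225 \cdot \frac{1}{13} \cdot 213 - 9}} = \sqrt{60 + \frac{146}{\frac{47925}{13} - 9}} = \sqrt{60 + \frac{146}{\frac{47808}{13}}} = \sqrt{60 + 146 \cdot \frac{13}{47808}} = \sqrt{60 + \frac{949}{23904}} = \sqrt{\frac{1435189}{23904}} = \frac{\sqrt{238241374}}{1992}$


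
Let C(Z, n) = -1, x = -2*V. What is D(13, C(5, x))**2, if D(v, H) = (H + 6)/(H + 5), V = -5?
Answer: 25/16 ≈ 1.5625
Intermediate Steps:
x = 10 (x = -2*(-5) = 10)
D(v, H) = (6 + H)/(5 + H)
D(13, C(5, x))**2 = ((6 - 1)/(5 - 1))**2 = (5/4)**2 = 25/16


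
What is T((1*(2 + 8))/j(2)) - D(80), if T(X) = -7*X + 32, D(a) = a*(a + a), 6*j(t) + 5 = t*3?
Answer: -13188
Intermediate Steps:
j(t) = -⅚ + t/2 (j(t) = -⅚ + (t*3)/6 = -⅚ + (3*t)/6 = -⅚ + t/2)
D(a) = 2*a² (D(a) = a*(2*a) = 2*a²)
T(X) = 32 - 7*X
T((1*(2 + 8))/j(2)) - D(80) = (32 - 7*1*(2 + 8)/(-⅚ + (½)*2)) - 2*80² = (32 - 7*1*10/(-⅚ + 1)) - 2*6400 = (32 - 70/⅙) - 1*12800 = (32 - 70*6) - 12800 = (32 - 7*60) - 12800 = (32 - 420) - 12800 = -388 - 12800 = -13188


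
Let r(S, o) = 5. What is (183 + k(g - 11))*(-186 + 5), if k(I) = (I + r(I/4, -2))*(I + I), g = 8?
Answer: -30951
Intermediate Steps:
k(I) = 2*I*(5 + I) (k(I) = (I + 5)*(I + I) = (5 + I)*(2*I) = 2*I*(5 + I))
(183 + k(g - 11))*(-186 + 5) = (183 + 2*(8 - 11)*(5 + (8 - 11)))*(-186 + 5) = (183 + 2*(-3)*(5 - 3))*(-181) = (183 + 2*(-3)*2)*(-181) = (183 - 12)*(-181) = 171*(-181) = -30951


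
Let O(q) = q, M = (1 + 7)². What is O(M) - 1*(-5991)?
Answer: 6055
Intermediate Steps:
M = 64 (M = 8² = 64)
O(M) - 1*(-5991) = 64 - 1*(-5991) = 64 + 5991 = 6055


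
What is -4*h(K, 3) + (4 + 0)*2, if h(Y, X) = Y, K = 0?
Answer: 8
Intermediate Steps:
-4*h(K, 3) + (4 + 0)*2 = -4*0 + (4 + 0)*2 = 0 + 4*2 = 0 + 8 = 8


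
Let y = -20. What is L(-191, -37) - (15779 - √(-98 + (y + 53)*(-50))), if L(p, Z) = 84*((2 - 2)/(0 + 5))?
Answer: -15779 + 2*I*√437 ≈ -15779.0 + 41.809*I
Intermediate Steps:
L(p, Z) = 0 (L(p, Z) = 84*(0/5) = 84*(0*(⅕)) = 84*0 = 0)
L(-191, -37) - (15779 - √(-98 + (y + 53)*(-50))) = 0 - (15779 - √(-98 + (-20 + 53)*(-50))) = 0 - (15779 - √(-98 + 33*(-50))) = 0 - (15779 - √(-98 - 1650)) = 0 - (15779 - √(-1748)) = 0 - (15779 - 2*I*√437) = 0 + (-15779 + 2*I*√437) = -15779 + 2*I*√437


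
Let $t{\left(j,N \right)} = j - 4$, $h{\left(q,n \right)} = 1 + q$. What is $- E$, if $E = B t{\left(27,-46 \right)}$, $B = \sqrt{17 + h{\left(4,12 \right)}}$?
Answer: $- 23 \sqrt{22} \approx -107.88$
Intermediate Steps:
$B = \sqrt{22}$ ($B = \sqrt{17 + \left(1 + 4\right)} = \sqrt{17 + 5} = \sqrt{22} \approx 4.6904$)
$t{\left(j,N \right)} = -4 + j$ ($t{\left(j,N \right)} = j - 4 = -4 + j$)
$E = 23 \sqrt{22}$ ($E = \sqrt{22} \left(-4 + 27\right) = \sqrt{22} \cdot 23 = 23 \sqrt{22} \approx 107.88$)
$- E = - 23 \sqrt{22}$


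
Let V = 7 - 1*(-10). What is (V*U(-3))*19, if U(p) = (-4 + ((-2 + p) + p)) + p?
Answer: -4845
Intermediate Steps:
V = 17 (V = 7 + 10 = 17)
U(p) = -6 + 3*p (U(p) = (-4 + (-2 + 2*p)) + p = (-6 + 2*p) + p = -6 + 3*p)
(V*U(-3))*19 = (17*(-6 + 3*(-3)))*19 = (17*(-6 - 9))*19 = (17*(-15))*19 = -255*19 = -4845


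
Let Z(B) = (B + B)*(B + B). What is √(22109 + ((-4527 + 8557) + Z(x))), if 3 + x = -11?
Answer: √26923 ≈ 164.08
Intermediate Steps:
x = -14 (x = -3 - 11 = -14)
Z(B) = 4*B² (Z(B) = (2*B)*(2*B) = 4*B²)
√(22109 + ((-4527 + 8557) + Z(x))) = √(22109 + ((-4527 + 8557) + 4*(-14)²)) = √(22109 + (4030 + 4*196)) = √(22109 + (4030 + 784)) = √(22109 + 4814) = √26923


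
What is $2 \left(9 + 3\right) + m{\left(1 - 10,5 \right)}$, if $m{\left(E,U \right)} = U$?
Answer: $29$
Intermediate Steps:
$2 \left(9 + 3\right) + m{\left(1 - 10,5 \right)} = 2 \left(9 + 3\right) + 5 = 2 \cdot 12 + 5 = 24 + 5 = 29$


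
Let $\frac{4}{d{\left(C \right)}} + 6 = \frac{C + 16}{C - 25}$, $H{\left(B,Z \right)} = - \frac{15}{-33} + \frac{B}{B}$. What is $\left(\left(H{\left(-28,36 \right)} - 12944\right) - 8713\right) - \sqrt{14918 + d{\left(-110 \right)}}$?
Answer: $- \frac{238211}{11} - \frac{\sqrt{477963473}}{179} \approx -21778.0$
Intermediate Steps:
$H{\left(B,Z \right)} = \frac{16}{11}$ ($H{\left(B,Z \right)} = \left(-15\right) \left(- \frac{1}{33}\right) + 1 = \frac{5}{11} + 1 = \frac{16}{11}$)
$d{\left(C \right)} = \frac{4}{-6 + \frac{16 + C}{-25 + C}}$ ($d{\left(C \right)} = \frac{4}{-6 + \frac{C + 16}{C - 25}} = \frac{4}{-6 + \frac{16 + C}{-25 + C}}$)
$\left(\left(H{\left(-28,36 \right)} - 12944\right) - 8713\right) - \sqrt{14918 + d{\left(-110 \right)}} = \left(\left(\frac{16}{11} - 12944\right) - 8713\right) - \sqrt{14918 + \frac{4 \left(25 - -110\right)}{-166 + 5 \left(-110\right)}} = \left(- \frac{142368}{11} - 8713\right) - \sqrt{14918 + \frac{4 \left(25 + 110\right)}{-166 - 550}} = - \frac{238211}{11} - \sqrt{14918 + 4 \frac{1}{-716} \cdot 135} = - \frac{238211}{11} - \sqrt{14918 + 4 \left(- \frac{1}{716}\right) 135} = - \frac{238211}{11} - \sqrt{14918 - \frac{135}{179}} = - \frac{238211}{11} - \sqrt{\frac{2670187}{179}} = - \frac{238211}{11} - \frac{\sqrt{477963473}}{179}$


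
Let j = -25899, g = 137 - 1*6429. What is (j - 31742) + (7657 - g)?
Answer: -43692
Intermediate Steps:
g = -6292 (g = 137 - 6429 = -6292)
(j - 31742) + (7657 - g) = (-25899 - 31742) + (7657 - 1*(-6292)) = -57641 + (7657 + 6292) = -57641 + 13949 = -43692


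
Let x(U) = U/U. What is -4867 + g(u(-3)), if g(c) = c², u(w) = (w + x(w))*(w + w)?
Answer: -4723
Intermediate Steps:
x(U) = 1
u(w) = 2*w*(1 + w) (u(w) = (w + 1)*(w + w) = (1 + w)*(2*w) = 2*w*(1 + w))
-4867 + g(u(-3)) = -4867 + (2*(-3)*(1 - 3))² = -4867 + (2*(-3)*(-2))² = -4867 + 12² = -4867 + 144 = -4723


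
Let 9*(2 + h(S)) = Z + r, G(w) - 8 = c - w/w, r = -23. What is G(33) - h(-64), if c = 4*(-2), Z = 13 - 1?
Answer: 20/9 ≈ 2.2222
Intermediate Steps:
Z = 12
c = -8
G(w) = -1 (G(w) = 8 + (-8 - w/w) = 8 + (-8 - 1*1) = 8 + (-8 - 1) = 8 - 9 = -1)
h(S) = -29/9 (h(S) = -2 + (12 - 23)/9 = -2 + (⅑)*(-11) = -2 - 11/9 = -29/9)
G(33) - h(-64) = -1 - 1*(-29/9) = -1 + 29/9 = 20/9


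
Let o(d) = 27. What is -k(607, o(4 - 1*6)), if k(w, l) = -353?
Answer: 353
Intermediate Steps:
-k(607, o(4 - 1*6)) = -1*(-353) = 353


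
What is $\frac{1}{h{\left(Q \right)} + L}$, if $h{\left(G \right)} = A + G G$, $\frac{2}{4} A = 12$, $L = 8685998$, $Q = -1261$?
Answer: $\frac{1}{10276143} \approx 9.7313 \cdot 10^{-8}$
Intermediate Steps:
$A = 24$ ($A = 2 \cdot 12 = 24$)
$h{\left(G \right)} = 24 + G^{2}$ ($h{\left(G \right)} = 24 + G G = 24 + G^{2}$)
$\frac{1}{h{\left(Q \right)} + L} = \frac{1}{\left(24 + \left(-1261\right)^{2}\right) + 8685998} = \frac{1}{\left(24 + 1590121\right) + 8685998} = \frac{1}{1590145 + 8685998} = \frac{1}{10276143}$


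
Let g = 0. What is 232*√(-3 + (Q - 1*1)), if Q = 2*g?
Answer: 464*I ≈ 464.0*I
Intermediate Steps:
Q = 0 (Q = 2*0 = 0)
232*√(-3 + (Q - 1*1)) = 232*√(-3 + (0 - 1*1)) = 232*√(-3 + (0 - 1)) = 232*√(-3 - 1) = 232*√(-4) = 232*(2*I) = 464*I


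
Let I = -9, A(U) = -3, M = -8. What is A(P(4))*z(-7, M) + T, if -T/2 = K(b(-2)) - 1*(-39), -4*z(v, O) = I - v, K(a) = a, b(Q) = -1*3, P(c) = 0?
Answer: -147/2 ≈ -73.500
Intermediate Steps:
b(Q) = -3
z(v, O) = 9/4 + v/4 (z(v, O) = -(-9 - v)/4 = 9/4 + v/4)
T = -72 (T = -2*(-3 - 1*(-39)) = -2*(-3 + 39) = -2*36 = -72)
A(P(4))*z(-7, M) + T = -3*(9/4 + (1/4)*(-7)) - 72 = -3*(9/4 - 7/4) - 72 = -3*1/2 - 72 = -3/2 - 72 = -147/2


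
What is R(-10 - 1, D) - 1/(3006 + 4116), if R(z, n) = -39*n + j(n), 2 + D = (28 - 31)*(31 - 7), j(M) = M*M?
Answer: 59554163/7122 ≈ 8362.0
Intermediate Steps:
j(M) = M²
D = -74 (D = -2 + (28 - 31)*(31 - 7) = -2 - 3*24 = -2 - 72 = -74)
R(z, n) = n² - 39*n (R(z, n) = -39*n + n² = n² - 39*n)
R(-10 - 1, D) - 1/(3006 + 4116) = -74*(-39 - 74) - 1/(3006 + 4116) = -74*(-113) - 1/7122 = 8362 - 1*1/7122 = 8362 - 1/7122 = 59554163/7122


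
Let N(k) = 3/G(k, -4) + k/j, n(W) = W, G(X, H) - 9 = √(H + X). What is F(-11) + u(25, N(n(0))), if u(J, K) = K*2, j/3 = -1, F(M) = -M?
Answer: 989/85 - 12*I/85 ≈ 11.635 - 0.14118*I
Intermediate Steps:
G(X, H) = 9 + √(H + X)
j = -3 (j = 3*(-1) = -3)
N(k) = 3/(9 + √(-4 + k)) - k/3 (N(k) = 3/(9 + √(-4 + k)) + k/(-3) = 3/(9 + √(-4 + k)) + k*(-⅓) = 3/(9 + √(-4 + k)) - k/3)
u(J, K) = 2*K
F(-11) + u(25, N(n(0))) = -1*(-11) + 2*(3/(9 + √(-4 + 0)) - ⅓*0) = 11 + 2*(3/(9 + √(-4)) + 0) = 11 + 2*(3/(9 + 2*I) + 0) = 11 + 2*(3*((9 - 2*I)/85) + 0) = 11 + 2*(3*(9 - 2*I)/85 + 0) = 11 + 2*(3*(9 - 2*I)/85) = 11 + 6*(9 - 2*I)/85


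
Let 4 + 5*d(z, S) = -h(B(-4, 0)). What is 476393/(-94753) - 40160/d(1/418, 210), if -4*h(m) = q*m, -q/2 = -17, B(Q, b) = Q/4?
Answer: 1521635799/94753 ≈ 16059.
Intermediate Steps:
B(Q, b) = Q/4 (B(Q, b) = Q*(¼) = Q/4)
q = 34 (q = -2*(-17) = 34)
h(m) = -17*m/2
d(z, S) = -5/2 (d(z, S) = -⅘ + (-(-17)*(¼)*(-4)/2)/5 = -⅘ + (-(-17)*(-1)/2)/5 = -⅘ + (-1*17/2)/5 = -⅘ + (⅕)*(-17/2) = -⅘ - 17/10 = -5/2)
476393/(-94753) - 40160/d(1/418, 210) = 476393/(-94753) - 40160/(-5/2) = 476393*(-1/94753) - 40160*(-⅖) = -476393/94753 + 16064 = 1521635799/94753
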